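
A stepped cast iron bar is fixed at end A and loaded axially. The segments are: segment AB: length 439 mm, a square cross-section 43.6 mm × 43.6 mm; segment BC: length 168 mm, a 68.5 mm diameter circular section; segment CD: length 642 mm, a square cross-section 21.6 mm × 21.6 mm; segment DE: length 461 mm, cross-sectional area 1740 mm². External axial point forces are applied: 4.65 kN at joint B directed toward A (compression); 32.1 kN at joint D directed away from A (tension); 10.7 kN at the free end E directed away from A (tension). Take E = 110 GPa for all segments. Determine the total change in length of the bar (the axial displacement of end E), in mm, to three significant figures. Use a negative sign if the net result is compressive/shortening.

0.659 mm

Internal axial forces (sectioning from the free end, tension +): N_DE = 10.7 kN, N_CD = 42.8 kN, N_BC = 42.8 kN, N_AB = 38.15 kN.
A_AB = 1901 mm².
A_BC = 3685 mm².
A_CD = 466.6 mm².
δ_AB = 38150·439/(1901·110000) = 0.08009 mm
δ_BC = 42800·168/(3685·110000) = 0.01774 mm
δ_CD = 42800·642/(466.6·110000) = 0.5354 mm
δ_DE = 10700·461/(1740·110000) = 0.02577 mm
δ = Σδ_i = 0.659 mm.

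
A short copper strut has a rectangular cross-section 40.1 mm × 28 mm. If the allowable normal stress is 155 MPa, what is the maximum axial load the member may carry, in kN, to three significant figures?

A = 1123 mm².
P_max = σ_allow · A = 155 · 1123 = 174000 N = 174 kN.

174 kN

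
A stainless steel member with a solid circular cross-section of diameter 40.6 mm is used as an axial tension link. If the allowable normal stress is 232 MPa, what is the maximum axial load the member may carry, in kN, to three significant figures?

300 kN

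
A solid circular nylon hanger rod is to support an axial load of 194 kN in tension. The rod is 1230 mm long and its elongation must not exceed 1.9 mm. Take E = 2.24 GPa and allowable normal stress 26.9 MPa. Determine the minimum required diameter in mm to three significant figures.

Required area A ≥ P/σ_allow = 194000/26.9 = 7212 mm².
For a solid circular section, d ≥ √(4A/π) = 95.83 mm.
Elongation limit: A ≥ PL/(Eδ_allow) = 194000·1230/(2240·1.9) = 56070 mm² ⇒ d ≥ 267.2 mm.
The elongation limit governs.

267 mm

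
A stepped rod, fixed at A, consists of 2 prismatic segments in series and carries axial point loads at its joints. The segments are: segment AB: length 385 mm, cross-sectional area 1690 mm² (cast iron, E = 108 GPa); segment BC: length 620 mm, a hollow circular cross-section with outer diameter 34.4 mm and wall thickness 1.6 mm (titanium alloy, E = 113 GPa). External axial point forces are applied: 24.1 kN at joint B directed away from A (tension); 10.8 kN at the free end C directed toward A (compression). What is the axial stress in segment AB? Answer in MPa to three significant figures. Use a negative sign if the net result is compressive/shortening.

Internal axial forces (sectioning from the free end, tension +): N_BC = -10.8 kN, N_AB = 13.3 kN.
σ_AB = N_AB/A_AB = 13300/1690 = 7.87 MPa.

7.87 MPa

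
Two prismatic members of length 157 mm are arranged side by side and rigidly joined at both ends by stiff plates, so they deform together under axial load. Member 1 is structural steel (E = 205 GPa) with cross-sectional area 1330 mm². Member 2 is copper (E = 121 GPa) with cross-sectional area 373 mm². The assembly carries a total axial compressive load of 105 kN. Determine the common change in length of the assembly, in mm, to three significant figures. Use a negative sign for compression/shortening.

-0.0519 mm

Equal strain + equilibrium ⇒ each member carries load in proportion to AE: A₁E₁ = 272600000 N, A₂E₂ = 45130000 N, ΣAE = 317800000 N.
δ = PL/ΣAE = -105000·157/317800000 = -0.05188 mm.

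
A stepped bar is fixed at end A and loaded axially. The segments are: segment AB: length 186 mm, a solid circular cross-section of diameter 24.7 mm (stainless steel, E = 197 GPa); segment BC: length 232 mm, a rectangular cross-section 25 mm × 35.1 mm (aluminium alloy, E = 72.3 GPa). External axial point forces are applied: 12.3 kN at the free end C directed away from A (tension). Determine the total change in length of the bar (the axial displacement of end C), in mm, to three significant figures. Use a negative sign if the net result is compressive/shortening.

0.0692 mm

Internal axial forces (sectioning from the free end, tension +): N_BC = 12.3 kN, N_AB = 12.3 kN.
A_AB = 479.2 mm².
A_BC = 877.5 mm².
δ_AB = 12300·186/(479.2·197000) = 0.02424 mm
δ_BC = 12300·232/(877.5·72300) = 0.04498 mm
δ = Σδ_i = 0.06922 mm.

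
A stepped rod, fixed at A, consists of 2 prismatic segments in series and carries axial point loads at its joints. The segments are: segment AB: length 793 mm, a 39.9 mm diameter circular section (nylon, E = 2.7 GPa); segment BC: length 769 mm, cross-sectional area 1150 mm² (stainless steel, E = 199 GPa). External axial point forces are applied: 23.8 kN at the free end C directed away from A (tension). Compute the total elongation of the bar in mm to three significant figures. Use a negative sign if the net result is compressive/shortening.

Internal axial forces (sectioning from the free end, tension +): N_BC = 23.8 kN, N_AB = 23.8 kN.
A_AB = 1250 mm².
δ_AB = 23800·793/(1250·2700) = 5.591 mm
δ_BC = 23800·769/(1150·199000) = 0.07997 mm
δ = Σδ_i = 5.67 mm.

5.67 mm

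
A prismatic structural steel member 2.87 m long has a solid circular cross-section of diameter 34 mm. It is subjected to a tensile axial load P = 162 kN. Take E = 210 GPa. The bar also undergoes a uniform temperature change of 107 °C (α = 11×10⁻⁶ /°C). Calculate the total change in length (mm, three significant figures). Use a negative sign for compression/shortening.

A = 907.9 mm².
δ_mech = NL/(AE) = 162000·2870/(907.9·210000) = 2.439 mm.
δ_thermal = αLΔT = 11e-6·2870·107 = 3.378 mm.
δ = δ_mech + δ_thermal = 5.817 mm.

5.82 mm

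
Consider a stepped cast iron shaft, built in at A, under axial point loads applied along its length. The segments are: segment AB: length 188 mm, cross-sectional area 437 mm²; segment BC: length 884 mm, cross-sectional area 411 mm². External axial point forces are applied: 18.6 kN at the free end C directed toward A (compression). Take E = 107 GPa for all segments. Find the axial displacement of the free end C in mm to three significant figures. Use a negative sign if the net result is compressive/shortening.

Internal axial forces (sectioning from the free end, tension +): N_BC = -18.6 kN, N_AB = -18.6 kN.
δ_AB = -18600·188/(437·107000) = -0.07478 mm
δ_BC = -18600·884/(411·107000) = -0.3739 mm
δ = Σδ_i = -0.4487 mm.

-0.449 mm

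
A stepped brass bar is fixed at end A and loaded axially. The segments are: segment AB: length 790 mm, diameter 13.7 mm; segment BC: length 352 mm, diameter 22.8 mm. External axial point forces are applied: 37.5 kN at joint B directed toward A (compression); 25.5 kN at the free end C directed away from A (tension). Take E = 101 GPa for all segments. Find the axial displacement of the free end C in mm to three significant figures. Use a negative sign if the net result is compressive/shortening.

-0.419 mm

Internal axial forces (sectioning from the free end, tension +): N_BC = 25.5 kN, N_AB = -12 kN.
A_AB = 147.4 mm².
A_BC = 408.3 mm².
δ_AB = -12000·790/(147.4·101000) = -0.6367 mm
δ_BC = 25500·352/(408.3·101000) = 0.2177 mm
δ = Σδ_i = -0.4191 mm.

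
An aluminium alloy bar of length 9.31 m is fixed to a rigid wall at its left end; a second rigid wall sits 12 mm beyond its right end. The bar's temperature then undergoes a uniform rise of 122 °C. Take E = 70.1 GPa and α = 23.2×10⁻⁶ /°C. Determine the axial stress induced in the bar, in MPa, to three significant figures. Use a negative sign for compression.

Free thermal expansion αLΔT = 23.2e-6 · 9310 · 122 = 26.35 mm.
The walls engage after the gap closes; constrained expansion = 26.35 − 12 = 14.35 mm.
The walls impose strain ε = −(14.35)/9310 = -1.5415e-03; σ = Eε = 70100 · -1.5415e-03 = -108.1 MPa.

-108 MPa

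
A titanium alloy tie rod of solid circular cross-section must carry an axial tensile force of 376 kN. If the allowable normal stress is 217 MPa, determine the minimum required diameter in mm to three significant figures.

47.0 mm

Required area A ≥ P/σ_allow = 376000/217 = 1733 mm².
For a solid circular section, d ≥ √(4A/π) = 46.97 mm.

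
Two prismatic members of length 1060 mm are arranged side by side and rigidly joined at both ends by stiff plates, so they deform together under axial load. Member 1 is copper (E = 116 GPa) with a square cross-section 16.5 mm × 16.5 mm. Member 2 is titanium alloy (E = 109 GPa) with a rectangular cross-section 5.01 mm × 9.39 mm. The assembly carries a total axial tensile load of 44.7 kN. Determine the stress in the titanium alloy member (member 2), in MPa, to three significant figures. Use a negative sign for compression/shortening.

A_1 = 272.2 mm².
A_2 = 47.04 mm².
Equal strain + equilibrium ⇒ each member carries load in proportion to AE: A₁E₁ = 31580000 N, A₂E₂ = 5128000 N, ΣAE = 36710000 N.
σ₂ = P·E₂/ΣAE = 44700·109000/36710000 = 132.7 MPa.

133 MPa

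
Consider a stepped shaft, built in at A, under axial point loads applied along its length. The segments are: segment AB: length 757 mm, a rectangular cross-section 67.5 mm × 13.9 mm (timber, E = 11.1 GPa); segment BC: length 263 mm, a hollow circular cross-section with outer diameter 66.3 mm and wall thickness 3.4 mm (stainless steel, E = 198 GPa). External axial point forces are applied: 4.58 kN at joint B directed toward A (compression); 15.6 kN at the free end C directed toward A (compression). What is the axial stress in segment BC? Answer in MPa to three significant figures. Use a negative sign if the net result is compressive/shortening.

-23.2 MPa

Internal axial forces (sectioning from the free end, tension +): N_BC = -15.6 kN, N_AB = -20.18 kN.
A_BC = 671.9 mm².
σ_BC = N_BC/A_BC = -15600/671.9 = -23.22 MPa.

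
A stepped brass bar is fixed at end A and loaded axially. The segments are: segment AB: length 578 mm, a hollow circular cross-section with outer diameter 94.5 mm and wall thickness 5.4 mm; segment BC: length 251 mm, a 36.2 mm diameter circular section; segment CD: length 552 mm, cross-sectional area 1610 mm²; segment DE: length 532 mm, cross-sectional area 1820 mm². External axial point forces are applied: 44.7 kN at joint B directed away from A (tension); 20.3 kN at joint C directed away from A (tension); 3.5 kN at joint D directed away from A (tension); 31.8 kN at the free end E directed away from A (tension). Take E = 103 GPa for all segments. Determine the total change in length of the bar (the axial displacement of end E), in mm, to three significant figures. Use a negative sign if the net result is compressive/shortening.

Internal axial forces (sectioning from the free end, tension +): N_DE = 31.8 kN, N_CD = 35.3 kN, N_BC = 55.6 kN, N_AB = 100.3 kN.
A_AB = 1512 mm².
A_BC = 1029 mm².
δ_AB = 100300·578/(1512·103000) = 0.3724 mm
δ_BC = 55600·251/(1029·103000) = 0.1316 mm
δ_CD = 35300·552/(1610·103000) = 0.1175 mm
δ_DE = 31800·532/(1820·103000) = 0.09025 mm
δ = Σδ_i = 0.7118 mm.

0.712 mm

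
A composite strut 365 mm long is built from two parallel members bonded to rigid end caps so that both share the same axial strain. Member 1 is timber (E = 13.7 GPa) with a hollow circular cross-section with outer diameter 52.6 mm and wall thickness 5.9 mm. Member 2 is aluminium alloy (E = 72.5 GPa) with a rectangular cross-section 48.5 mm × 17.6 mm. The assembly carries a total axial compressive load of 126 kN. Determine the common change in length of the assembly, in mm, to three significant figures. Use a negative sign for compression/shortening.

A_1 = 865.6 mm².
A_2 = 853.6 mm².
Equal strain + equilibrium ⇒ each member carries load in proportion to AE: A₁E₁ = 11860000 N, A₂E₂ = 61890000 N, ΣAE = 73740000 N.
δ = PL/ΣAE = -126000·365/73740000 = -0.6236 mm.

-0.624 mm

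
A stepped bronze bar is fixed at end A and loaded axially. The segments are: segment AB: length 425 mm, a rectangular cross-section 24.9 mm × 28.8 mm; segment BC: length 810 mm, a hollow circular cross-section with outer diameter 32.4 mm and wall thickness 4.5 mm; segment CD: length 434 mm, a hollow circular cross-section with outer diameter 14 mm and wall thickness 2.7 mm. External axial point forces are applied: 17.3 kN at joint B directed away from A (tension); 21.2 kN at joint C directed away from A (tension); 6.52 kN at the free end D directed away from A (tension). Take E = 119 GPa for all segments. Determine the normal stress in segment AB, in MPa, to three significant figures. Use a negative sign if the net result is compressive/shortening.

Internal axial forces (sectioning from the free end, tension +): N_CD = 6.52 kN, N_BC = 27.72 kN, N_AB = 45.02 kN.
A_AB = 717.1 mm².
σ_AB = N_AB/A_AB = 45020/717.1 = 62.78 MPa.

62.8 MPa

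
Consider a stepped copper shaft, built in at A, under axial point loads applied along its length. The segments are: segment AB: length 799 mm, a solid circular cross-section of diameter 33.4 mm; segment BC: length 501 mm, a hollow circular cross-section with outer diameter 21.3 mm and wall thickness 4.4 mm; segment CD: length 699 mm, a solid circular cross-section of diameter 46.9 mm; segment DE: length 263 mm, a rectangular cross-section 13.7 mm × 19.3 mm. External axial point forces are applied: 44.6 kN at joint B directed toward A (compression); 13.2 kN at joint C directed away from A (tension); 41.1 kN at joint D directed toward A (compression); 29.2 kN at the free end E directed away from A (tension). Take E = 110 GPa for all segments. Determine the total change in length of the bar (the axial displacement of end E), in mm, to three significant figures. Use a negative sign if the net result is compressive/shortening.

-0.113 mm

Internal axial forces (sectioning from the free end, tension +): N_DE = 29.2 kN, N_CD = -11.9 kN, N_BC = 1.3 kN, N_AB = -43.3 kN.
A_AB = 876.2 mm².
A_BC = 233.6 mm².
A_CD = 1728 mm².
A_DE = 264.4 mm².
δ_AB = -43300·799/(876.2·110000) = -0.359 mm
δ_BC = 1300·501/(233.6·110000) = 0.02535 mm
δ_CD = -11900·699/(1728·110000) = -0.04377 mm
δ_DE = 29200·263/(264.4·110000) = 0.264 mm
δ = Σδ_i = -0.1134 mm.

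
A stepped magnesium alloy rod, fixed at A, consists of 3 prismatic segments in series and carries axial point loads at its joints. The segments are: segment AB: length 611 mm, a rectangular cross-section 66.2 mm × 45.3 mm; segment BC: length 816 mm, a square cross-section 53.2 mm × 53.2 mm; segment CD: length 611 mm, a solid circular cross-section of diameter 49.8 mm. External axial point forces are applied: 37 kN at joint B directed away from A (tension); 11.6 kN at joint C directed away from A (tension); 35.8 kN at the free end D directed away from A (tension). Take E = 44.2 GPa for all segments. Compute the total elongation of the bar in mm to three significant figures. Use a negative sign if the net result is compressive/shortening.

0.952 mm

Internal axial forces (sectioning from the free end, tension +): N_CD = 35.8 kN, N_BC = 47.4 kN, N_AB = 84.4 kN.
A_AB = 2999 mm².
A_BC = 2830 mm².
A_CD = 1948 mm².
δ_AB = 84400·611/(2999·44200) = 0.389 mm
δ_BC = 47400·816/(2830·44200) = 0.3092 mm
δ_CD = 35800·611/(1948·44200) = 0.2541 mm
δ = Σδ_i = 0.9523 mm.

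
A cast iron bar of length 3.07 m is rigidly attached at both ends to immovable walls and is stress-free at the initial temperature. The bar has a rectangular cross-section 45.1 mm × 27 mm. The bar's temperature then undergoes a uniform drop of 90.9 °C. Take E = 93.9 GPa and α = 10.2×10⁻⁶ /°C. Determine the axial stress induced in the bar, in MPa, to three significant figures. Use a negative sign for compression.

87.1 MPa

Free thermal expansion αLΔT = 10.2e-6 · 3070 · -90.9 = -2.846 mm.
The walls impose strain ε = −(-2.846)/3070 = 9.2718e-04; σ = Eε = 93900 · 9.2718e-04 = 87.06 MPa.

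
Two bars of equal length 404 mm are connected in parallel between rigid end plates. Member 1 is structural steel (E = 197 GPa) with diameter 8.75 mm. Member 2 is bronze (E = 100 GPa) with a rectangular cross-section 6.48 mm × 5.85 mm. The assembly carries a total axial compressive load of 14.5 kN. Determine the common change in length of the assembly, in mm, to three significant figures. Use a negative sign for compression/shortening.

A_1 = 60.13 mm².
A_2 = 37.91 mm².
Equal strain + equilibrium ⇒ each member carries load in proportion to AE: A₁E₁ = 11850000 N, A₂E₂ = 3791000 N, ΣAE = 15640000 N.
δ = PL/ΣAE = -14500·404/15640000 = -0.3746 mm.

-0.375 mm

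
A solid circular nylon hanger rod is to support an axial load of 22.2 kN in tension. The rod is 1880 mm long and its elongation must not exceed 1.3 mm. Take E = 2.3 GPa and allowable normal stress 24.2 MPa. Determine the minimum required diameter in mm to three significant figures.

Required area A ≥ P/σ_allow = 22200/24.2 = 917.4 mm².
For a solid circular section, d ≥ √(4A/π) = 34.18 mm.
Elongation limit: A ≥ PL/(Eδ_allow) = 22200·1880/(2300·1.3) = 13960 mm² ⇒ d ≥ 133.3 mm.
The elongation limit governs.

133 mm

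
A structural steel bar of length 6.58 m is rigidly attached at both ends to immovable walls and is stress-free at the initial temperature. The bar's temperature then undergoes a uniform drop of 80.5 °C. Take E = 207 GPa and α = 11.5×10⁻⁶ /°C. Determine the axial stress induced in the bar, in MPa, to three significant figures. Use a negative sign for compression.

192 MPa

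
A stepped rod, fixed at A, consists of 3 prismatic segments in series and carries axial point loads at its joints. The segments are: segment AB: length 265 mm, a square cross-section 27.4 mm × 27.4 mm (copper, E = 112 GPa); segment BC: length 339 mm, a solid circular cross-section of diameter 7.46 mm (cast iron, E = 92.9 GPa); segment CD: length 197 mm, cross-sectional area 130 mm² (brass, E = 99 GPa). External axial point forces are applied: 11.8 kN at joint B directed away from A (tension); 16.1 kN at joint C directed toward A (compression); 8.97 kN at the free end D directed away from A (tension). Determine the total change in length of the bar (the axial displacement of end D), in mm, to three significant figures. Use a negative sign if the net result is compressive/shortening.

Internal axial forces (sectioning from the free end, tension +): N_CD = 8.97 kN, N_BC = -7.13 kN, N_AB = 4.67 kN.
A_AB = 750.8 mm².
A_BC = 43.71 mm².
δ_AB = 4670·265/(750.8·112000) = 0.01472 mm
δ_BC = -7130·339/(43.71·92900) = -0.5953 mm
δ_CD = 8970·197/(130·99000) = 0.1373 mm
δ = Σδ_i = -0.4432 mm.

-0.443 mm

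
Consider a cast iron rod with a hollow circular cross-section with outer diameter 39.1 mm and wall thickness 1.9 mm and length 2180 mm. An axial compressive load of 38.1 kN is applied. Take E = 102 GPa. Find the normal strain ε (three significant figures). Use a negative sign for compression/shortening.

A = 222 mm².
σ = N/A = -171.6 MPa; ε = σ/E = -171.6/102000 = -1.682e-03.

-0.00168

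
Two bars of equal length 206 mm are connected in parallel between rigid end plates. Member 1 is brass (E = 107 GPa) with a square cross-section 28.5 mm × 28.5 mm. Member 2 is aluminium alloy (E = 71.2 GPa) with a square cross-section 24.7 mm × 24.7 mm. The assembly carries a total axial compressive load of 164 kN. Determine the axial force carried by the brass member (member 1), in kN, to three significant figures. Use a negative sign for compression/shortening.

-109 kN

A_1 = 812.2 mm².
A_2 = 610.1 mm².
Equal strain + equilibrium ⇒ each member carries load in proportion to AE: A₁E₁ = 86910000 N, A₂E₂ = 43440000 N, ΣAE = 130300000 N.
F₁ = P·A₁E₁/ΣAE = -164000·86910000/130300000 = -109300 N.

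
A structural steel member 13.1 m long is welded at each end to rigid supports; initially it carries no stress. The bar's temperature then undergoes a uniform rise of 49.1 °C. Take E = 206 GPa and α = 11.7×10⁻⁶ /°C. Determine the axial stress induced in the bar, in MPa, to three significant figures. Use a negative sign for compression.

-118 MPa

Free thermal expansion αLΔT = 11.7e-6 · 13100 · 49.1 = 7.526 mm.
The walls impose strain ε = −(7.526)/13100 = -5.7447e-04; σ = Eε = 206000 · -5.7447e-04 = -118.3 MPa.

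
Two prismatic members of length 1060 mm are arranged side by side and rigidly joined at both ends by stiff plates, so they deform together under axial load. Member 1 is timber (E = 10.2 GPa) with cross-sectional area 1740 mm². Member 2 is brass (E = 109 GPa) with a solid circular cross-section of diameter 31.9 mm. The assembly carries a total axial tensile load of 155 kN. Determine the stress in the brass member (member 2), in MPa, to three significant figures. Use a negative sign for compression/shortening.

161 MPa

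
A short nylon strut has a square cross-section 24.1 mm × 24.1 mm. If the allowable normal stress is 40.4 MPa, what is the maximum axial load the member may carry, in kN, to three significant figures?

A = 580.8 mm².
P_max = σ_allow · A = 40.4 · 580.8 = 23460 N = 23.46 kN.

23.5 kN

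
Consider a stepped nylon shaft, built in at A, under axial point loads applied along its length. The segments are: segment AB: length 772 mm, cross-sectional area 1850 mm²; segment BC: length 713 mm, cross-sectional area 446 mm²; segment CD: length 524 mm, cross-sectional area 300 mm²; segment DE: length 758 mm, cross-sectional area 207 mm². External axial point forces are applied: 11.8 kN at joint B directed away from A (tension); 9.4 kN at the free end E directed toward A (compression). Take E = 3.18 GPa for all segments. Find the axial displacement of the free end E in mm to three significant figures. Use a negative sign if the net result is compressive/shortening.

Internal axial forces (sectioning from the free end, tension +): N_DE = -9.4 kN, N_CD = -9.4 kN, N_BC = -9.4 kN, N_AB = 2.4 kN.
δ_AB = 2400·772/(1850·3180) = 0.3149 mm
δ_BC = -9400·713/(446·3180) = -4.726 mm
δ_CD = -9400·524/(300·3180) = -5.163 mm
δ_DE = -9400·758/(207·3180) = -10.82 mm
δ = Σδ_i = -20.4 mm.

-20.4 mm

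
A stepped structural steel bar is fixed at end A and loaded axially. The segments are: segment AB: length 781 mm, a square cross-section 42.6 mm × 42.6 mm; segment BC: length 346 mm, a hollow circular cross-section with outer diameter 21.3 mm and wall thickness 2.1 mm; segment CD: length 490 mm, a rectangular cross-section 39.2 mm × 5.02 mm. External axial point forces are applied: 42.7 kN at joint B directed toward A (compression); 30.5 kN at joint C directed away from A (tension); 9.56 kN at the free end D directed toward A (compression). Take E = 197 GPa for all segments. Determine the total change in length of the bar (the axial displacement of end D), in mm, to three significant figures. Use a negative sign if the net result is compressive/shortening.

0.122 mm

Internal axial forces (sectioning from the free end, tension +): N_CD = -9.56 kN, N_BC = 20.94 kN, N_AB = -21.76 kN.
A_AB = 1815 mm².
A_BC = 126.7 mm².
A_CD = 196.8 mm².
δ_AB = -21760·781/(1815·197000) = -0.04754 mm
δ_BC = 20940·346/(126.7·197000) = 0.2903 mm
δ_CD = -9560·490/(196.8·197000) = -0.1208 mm
δ = Σδ_i = 0.122 mm.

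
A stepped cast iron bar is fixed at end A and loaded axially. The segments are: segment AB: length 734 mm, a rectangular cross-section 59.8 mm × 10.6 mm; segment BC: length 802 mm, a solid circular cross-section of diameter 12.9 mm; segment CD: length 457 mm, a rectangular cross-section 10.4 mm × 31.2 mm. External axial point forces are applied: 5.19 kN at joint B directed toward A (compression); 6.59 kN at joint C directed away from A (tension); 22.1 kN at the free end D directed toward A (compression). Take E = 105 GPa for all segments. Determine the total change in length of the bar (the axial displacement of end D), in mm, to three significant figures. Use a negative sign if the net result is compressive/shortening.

-1.43 mm

Internal axial forces (sectioning from the free end, tension +): N_CD = -22.1 kN, N_BC = -15.51 kN, N_AB = -20.7 kN.
A_AB = 633.9 mm².
A_BC = 130.7 mm².
A_CD = 324.5 mm².
δ_AB = -20700·734/(633.9·105000) = -0.2283 mm
δ_BC = -15510·802/(130.7·105000) = -0.9064 mm
δ_CD = -22100·457/(324.5·105000) = -0.2964 mm
δ = Σδ_i = -1.431 mm.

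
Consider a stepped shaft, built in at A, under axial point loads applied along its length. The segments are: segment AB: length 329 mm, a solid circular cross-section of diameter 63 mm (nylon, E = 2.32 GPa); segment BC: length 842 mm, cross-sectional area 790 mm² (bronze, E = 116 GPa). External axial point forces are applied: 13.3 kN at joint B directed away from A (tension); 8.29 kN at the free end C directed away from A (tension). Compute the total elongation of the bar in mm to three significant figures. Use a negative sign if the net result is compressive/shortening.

Internal axial forces (sectioning from the free end, tension +): N_BC = 8.29 kN, N_AB = 21.59 kN.
A_AB = 3117 mm².
δ_AB = 21590·329/(3117·2320) = 0.9822 mm
δ_BC = 8290·842/(790·116000) = 0.07617 mm
δ = Σδ_i = 1.058 mm.

1.06 mm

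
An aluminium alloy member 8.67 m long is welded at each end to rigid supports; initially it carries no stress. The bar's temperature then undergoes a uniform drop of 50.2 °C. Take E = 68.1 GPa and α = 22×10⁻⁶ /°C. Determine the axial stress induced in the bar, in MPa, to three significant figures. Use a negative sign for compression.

Free thermal expansion αLΔT = 22e-6 · 8670 · -50.2 = -9.575 mm.
The walls impose strain ε = −(-9.575)/8670 = 1.1044e-03; σ = Eε = 68100 · 1.1044e-03 = 75.21 MPa.

75.2 MPa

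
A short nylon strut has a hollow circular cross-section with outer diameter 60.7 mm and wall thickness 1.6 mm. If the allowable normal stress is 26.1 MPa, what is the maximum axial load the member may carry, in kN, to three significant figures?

7.75 kN

A = 297.1 mm².
P_max = σ_allow · A = 26.1 · 297.1 = 7754 N = 7.754 kN.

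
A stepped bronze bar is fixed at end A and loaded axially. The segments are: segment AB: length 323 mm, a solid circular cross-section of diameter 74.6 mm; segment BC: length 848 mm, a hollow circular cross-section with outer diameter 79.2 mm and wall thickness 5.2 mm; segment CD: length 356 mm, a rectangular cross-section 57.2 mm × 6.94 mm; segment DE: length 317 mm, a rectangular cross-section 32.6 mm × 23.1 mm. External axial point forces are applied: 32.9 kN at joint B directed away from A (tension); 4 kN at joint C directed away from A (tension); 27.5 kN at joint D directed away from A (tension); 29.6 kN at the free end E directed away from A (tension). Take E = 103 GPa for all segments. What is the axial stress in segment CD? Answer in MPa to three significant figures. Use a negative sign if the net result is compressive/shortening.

Internal axial forces (sectioning from the free end, tension +): N_DE = 29.6 kN, N_CD = 57.1 kN, N_BC = 61.1 kN, N_AB = 94 kN.
A_CD = 397 mm².
σ_CD = N_CD/A_CD = 57100/397 = 143.8 MPa.

144 MPa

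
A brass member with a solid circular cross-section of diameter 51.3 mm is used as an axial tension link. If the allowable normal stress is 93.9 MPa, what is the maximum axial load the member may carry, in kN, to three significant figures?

194 kN

A = 2067 mm².
P_max = σ_allow · A = 93.9 · 2067 = 194100 N = 194.1 kN.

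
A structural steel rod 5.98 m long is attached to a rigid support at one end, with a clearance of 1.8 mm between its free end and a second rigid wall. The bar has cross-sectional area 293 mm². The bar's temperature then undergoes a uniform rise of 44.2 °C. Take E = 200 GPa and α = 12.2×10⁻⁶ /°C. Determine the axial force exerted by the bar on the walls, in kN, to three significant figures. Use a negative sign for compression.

Free thermal expansion αLΔT = 12.2e-6 · 5980 · 44.2 = 3.225 mm.
The walls engage after the gap closes; constrained expansion = 3.225 − 1.8 = 1.425 mm.
The walls impose strain ε = −(1.425)/5980 = -2.3824e-04; σ = Eε = 200000 · -2.3824e-04 = -47.65 MPa.
Wall reaction R = σ·A = -47.65·293 = -13960 N = -13.96 kN.

-14.0 kN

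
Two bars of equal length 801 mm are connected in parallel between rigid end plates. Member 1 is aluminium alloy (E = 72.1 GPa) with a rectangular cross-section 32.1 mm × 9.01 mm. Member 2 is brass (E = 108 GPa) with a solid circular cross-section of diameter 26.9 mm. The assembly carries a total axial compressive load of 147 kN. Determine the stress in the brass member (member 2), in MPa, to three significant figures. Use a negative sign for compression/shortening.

-193 MPa

A_1 = 289.2 mm².
A_2 = 568.3 mm².
Equal strain + equilibrium ⇒ each member carries load in proportion to AE: A₁E₁ = 20850000 N, A₂E₂ = 61380000 N, ΣAE = 82230000 N.
σ₂ = P·E₂/ΣAE = -147000·108000/82230000 = -193.1 MPa.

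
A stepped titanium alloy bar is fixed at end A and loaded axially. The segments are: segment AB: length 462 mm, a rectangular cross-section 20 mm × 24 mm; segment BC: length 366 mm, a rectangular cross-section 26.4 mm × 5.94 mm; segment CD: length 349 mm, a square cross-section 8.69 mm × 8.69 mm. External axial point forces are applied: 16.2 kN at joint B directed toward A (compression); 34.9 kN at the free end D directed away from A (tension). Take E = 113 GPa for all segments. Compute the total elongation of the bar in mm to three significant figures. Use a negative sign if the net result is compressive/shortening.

2.31 mm

Internal axial forces (sectioning from the free end, tension +): N_CD = 34.9 kN, N_BC = 34.9 kN, N_AB = 18.7 kN.
A_AB = 480 mm².
A_BC = 156.8 mm².
A_CD = 75.52 mm².
δ_AB = 18700·462/(480·113000) = 0.1593 mm
δ_BC = 34900·366/(156.8·113000) = 0.7208 mm
δ_CD = 34900·349/(75.52·113000) = 1.427 mm
δ = Σδ_i = 2.307 mm.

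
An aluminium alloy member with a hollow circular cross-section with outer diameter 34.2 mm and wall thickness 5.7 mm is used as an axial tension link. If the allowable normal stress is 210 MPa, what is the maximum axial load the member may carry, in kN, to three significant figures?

A = 510.4 mm².
P_max = σ_allow · A = 210 · 510.4 = 107200 N = 107.2 kN.

107 kN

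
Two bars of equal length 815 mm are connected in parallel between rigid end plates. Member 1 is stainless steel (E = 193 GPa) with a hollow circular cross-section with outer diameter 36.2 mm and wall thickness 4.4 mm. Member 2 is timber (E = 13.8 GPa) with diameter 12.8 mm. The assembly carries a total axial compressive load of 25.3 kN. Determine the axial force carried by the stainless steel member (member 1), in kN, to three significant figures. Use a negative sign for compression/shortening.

A_1 = 439.6 mm².
A_2 = 128.7 mm².
Equal strain + equilibrium ⇒ each member carries load in proportion to AE: A₁E₁ = 84840000 N, A₂E₂ = 1776000 N, ΣAE = 86610000 N.
F₁ = P·A₁E₁/ΣAE = -25300·84840000/86610000 = -24780 N.

-24.8 kN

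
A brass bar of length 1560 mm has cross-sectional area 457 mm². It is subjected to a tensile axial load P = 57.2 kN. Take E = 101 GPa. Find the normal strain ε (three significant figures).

σ = N/A = 125.2 MPa; ε = σ/E = 125.2/101000 = 1.239e-03.

0.00124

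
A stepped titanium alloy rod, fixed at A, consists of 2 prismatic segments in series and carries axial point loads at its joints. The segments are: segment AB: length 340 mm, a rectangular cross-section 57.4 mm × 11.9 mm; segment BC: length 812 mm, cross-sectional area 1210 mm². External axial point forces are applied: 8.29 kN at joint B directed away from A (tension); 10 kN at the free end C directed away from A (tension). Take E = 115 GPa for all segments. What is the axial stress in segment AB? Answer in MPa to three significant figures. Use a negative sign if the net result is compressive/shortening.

Internal axial forces (sectioning from the free end, tension +): N_BC = 10 kN, N_AB = 18.29 kN.
A_AB = 683.1 mm².
σ_AB = N_AB/A_AB = 18290/683.1 = 26.78 MPa.

26.8 MPa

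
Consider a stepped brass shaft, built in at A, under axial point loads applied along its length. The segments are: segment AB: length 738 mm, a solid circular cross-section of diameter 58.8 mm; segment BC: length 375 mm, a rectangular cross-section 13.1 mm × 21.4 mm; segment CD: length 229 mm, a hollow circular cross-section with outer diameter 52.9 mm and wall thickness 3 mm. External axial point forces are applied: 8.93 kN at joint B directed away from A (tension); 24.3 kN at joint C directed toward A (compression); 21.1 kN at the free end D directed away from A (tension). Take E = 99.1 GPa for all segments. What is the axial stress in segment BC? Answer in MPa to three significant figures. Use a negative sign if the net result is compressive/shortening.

-11.4 MPa

Internal axial forces (sectioning from the free end, tension +): N_CD = 21.1 kN, N_BC = -3.2 kN, N_AB = 5.73 kN.
A_BC = 280.3 mm².
σ_BC = N_BC/A_BC = -3200/280.3 = -11.41 MPa.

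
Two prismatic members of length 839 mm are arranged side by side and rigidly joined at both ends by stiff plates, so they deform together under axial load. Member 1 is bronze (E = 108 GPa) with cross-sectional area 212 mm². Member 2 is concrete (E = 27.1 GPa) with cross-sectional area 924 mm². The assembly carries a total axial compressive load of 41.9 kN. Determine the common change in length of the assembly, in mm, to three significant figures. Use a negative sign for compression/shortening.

Equal strain + equilibrium ⇒ each member carries load in proportion to AE: A₁E₁ = 22900000 N, A₂E₂ = 25040000 N, ΣAE = 47940000 N.
δ = PL/ΣAE = -41900·839/47940000 = -0.7333 mm.

-0.733 mm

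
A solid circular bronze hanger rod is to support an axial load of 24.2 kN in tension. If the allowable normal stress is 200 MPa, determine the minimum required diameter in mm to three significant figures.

Required area A ≥ P/σ_allow = 24200/200 = 121 mm².
For a solid circular section, d ≥ √(4A/π) = 12.41 mm.

12.4 mm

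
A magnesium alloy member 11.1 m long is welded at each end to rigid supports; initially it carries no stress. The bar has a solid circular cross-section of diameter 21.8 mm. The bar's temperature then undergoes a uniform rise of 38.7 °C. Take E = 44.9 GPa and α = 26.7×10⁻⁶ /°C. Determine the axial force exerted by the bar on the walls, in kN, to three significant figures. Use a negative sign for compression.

-17.3 kN

Free thermal expansion αLΔT = 26.7e-6 · 11100 · 38.7 = 11.47 mm.
The walls impose strain ε = −(11.47)/11100 = -1.0333e-03; σ = Eε = 44900 · -1.0333e-03 = -46.39 MPa.
Wall reaction R = σ·A = -46.39·373.3 = -17320 N = -17.32 kN.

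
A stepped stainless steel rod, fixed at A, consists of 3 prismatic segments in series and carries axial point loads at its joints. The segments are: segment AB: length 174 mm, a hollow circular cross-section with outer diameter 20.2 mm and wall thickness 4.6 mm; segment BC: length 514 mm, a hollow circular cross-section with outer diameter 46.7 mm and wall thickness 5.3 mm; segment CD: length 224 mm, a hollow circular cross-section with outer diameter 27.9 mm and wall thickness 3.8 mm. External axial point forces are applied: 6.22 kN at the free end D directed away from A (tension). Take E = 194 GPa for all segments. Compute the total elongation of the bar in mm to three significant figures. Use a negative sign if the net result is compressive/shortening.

0.0736 mm

Internal axial forces (sectioning from the free end, tension +): N_CD = 6.22 kN, N_BC = 6.22 kN, N_AB = 6.22 kN.
A_AB = 225.4 mm².
A_BC = 689.3 mm².
A_CD = 287.7 mm².
δ_AB = 6220·174/(225.4·194000) = 0.02475 mm
δ_BC = 6220·514/(689.3·194000) = 0.02391 mm
δ_CD = 6220·224/(287.7·194000) = 0.02496 mm
δ = Σδ_i = 0.07362 mm.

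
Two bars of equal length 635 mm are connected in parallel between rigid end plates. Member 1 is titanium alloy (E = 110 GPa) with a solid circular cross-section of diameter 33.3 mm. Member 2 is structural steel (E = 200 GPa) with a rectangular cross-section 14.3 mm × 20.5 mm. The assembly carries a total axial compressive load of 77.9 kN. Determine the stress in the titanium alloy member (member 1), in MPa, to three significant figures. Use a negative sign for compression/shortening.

A_1 = 870.9 mm².
A_2 = 293.2 mm².
Equal strain + equilibrium ⇒ each member carries load in proportion to AE: A₁E₁ = 95800000 N, A₂E₂ = 58630000 N, ΣAE = 154400000 N.
σ₁ = P·E₁/ΣAE = -77900·110000/154400000 = -55.49 MPa.

-55.5 MPa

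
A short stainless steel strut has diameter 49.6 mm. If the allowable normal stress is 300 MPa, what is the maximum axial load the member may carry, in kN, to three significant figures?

A = 1932 mm².
P_max = σ_allow · A = 300 · 1932 = 579700 N = 579.7 kN.

580 kN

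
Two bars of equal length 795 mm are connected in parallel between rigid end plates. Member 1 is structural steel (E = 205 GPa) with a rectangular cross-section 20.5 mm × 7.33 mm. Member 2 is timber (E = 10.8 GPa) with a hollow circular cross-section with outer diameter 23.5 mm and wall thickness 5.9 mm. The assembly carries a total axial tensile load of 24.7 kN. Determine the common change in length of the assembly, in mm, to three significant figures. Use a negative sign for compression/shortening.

0.572 mm

A_1 = 150.3 mm².
A_2 = 326.2 mm².
Equal strain + equilibrium ⇒ each member carries load in proportion to AE: A₁E₁ = 30800000 N, A₂E₂ = 3523000 N, ΣAE = 34330000 N.
δ = PL/ΣAE = 24700·795/34330000 = 0.572 mm.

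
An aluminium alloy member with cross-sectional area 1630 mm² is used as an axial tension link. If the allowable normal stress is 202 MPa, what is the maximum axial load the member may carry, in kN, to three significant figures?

P_max = σ_allow · A = 202 · 1630 = 329300 N = 329.3 kN.

329 kN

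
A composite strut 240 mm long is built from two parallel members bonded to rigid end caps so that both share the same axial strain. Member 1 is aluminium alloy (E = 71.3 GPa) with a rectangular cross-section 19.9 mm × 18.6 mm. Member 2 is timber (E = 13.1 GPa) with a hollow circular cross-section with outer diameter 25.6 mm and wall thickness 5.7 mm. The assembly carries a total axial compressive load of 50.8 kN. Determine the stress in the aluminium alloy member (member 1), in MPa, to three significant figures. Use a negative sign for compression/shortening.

A_1 = 370.1 mm².
A_2 = 356.4 mm².
Equal strain + equilibrium ⇒ each member carries load in proportion to AE: A₁E₁ = 26390000 N, A₂E₂ = 4668000 N, ΣAE = 31060000 N.
σ₁ = P·E₁/ΣAE = -50800·71300/31060000 = -116.6 MPa.

-117 MPa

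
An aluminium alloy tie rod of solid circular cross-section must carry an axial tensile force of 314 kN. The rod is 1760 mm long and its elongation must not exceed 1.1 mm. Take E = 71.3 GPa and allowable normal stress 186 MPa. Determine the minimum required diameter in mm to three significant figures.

94.7 mm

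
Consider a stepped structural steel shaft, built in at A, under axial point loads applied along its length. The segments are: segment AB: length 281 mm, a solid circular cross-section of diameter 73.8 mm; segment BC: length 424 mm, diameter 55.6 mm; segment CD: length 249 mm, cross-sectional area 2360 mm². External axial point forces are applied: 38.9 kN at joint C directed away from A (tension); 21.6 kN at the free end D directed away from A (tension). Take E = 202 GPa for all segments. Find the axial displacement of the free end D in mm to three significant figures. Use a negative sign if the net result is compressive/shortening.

0.0833 mm

Internal axial forces (sectioning from the free end, tension +): N_CD = 21.6 kN, N_BC = 60.5 kN, N_AB = 60.5 kN.
A_AB = 4278 mm².
A_BC = 2428 mm².
δ_AB = 60500·281/(4278·202000) = 0.01967 mm
δ_BC = 60500·424/(2428·202000) = 0.0523 mm
δ_CD = 21600·249/(2360·202000) = 0.01128 mm
δ = Σδ_i = 0.08326 mm.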